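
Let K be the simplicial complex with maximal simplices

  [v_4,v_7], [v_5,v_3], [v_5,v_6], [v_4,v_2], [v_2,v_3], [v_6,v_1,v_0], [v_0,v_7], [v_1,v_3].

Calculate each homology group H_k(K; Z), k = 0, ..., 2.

H_0 ≅ Z,  H_1 ≅ Z^2,  H_2 = 0.

Take the total order v_0 < v_1 < v_2 < v_3 < v_4 < v_5 < v_6 < v_7 on the vertex set. Then K (dimension 2) consists of the simplices:

  0-simplices (8): [v_0], [v_1], [v_2], [v_3], [v_4], [v_5], [v_6], [v_7]
  1-simplices (10): [v_0,v_1], [v_0,v_6], [v_0,v_7], [v_1,v_3], [v_1,v_6], [v_2,v_3], [v_2,v_4], [v_3,v_5], [v_4,v_7], [v_5,v_6]
  2-simplices (1): [v_0,v_1,v_6]

giving chain groups C_0 ≅ Z^8, C_1 ≅ Z^10, C_2 ≅ Z^1.

The boundary map ∂_1: C_1 → C_0 sends each edge [p,q] (with p < q) to q − p.
The resulting 8×10 matrix has rank 7, and its Smith normal form has invariant factors (1,1,1,1,1,1,1).

∂_2: C_2 → C_1 sends each 2-simplex [p,q,r] to [q,r] − [p,r] + [p,q]. For instance
  ∂[v_0,v_1,v_6] = [v_1,v_6] − [v_0,v_6] + [v_0,v_1].
The resulting 10×1 matrix has rank 1, and its Smith normal form has invariant factors (1).

Reading off H_k = ker ∂_k / im ∂_{k+1}:

  H_0: rank C_0 − rank ∂_1 = 8 − 7 = 1, and the invariant factors of ∂_1 are all 1, so H_0 = Z.
  H_1: rank ker ∂_1 − rank ∂_2 = (10 − 7) − 1 = 2, and the invariant factors of ∂_2 are all 1, so H_1 = Z^2.
  H_2: rank ker ∂_2 − rank ∂_3 = (1 − 1) − 0 = 0, and there is no ∂_3, so H_2 = 0.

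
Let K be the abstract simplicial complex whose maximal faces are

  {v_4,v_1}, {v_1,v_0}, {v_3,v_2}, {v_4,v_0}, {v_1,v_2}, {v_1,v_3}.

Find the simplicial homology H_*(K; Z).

H_0 = Z,  H_1 = Z^2.

We work with the vertex ordering v_0 < v_1 < v_2 < v_3 < v_4. The simplices of K, each written with vertices in increasing order, are:

  0-simplices (5): [v_0], [v_1], [v_2], [v_3], [v_4]
  1-simplices (6): [v_0,v_1], [v_0,v_4], [v_1,v_2], [v_1,v_3], [v_1,v_4], [v_2,v_3]

so the chain groups are C_0 ≅ Z^5, C_1 ≅ Z^6.

∂_1: C_1 → C_0 is given by ∂[p,q] = [q] − [p]. For instance
  ∂[v_1,v_2] = [v_2] − [v_1].
The resulting 5×6 matrix has rank 4, and its Smith normal form has invariant factors (1,1,1,1).

From H_k ≅ ker(∂_k) / im(∂_{k+1}) we obtain:

  H_0: rank C_0 − rank ∂_1 = 5 − 4 = 1, and the invariant factors of ∂_1 are all 1, so H_0 = Z.
  H_1: rank ker ∂_1 − rank ∂_2 = (6 − 4) − 0 = 2, and there is no ∂_2, so H_1 = Z^2.

As a check, the Euler characteristic is 5 − 6 = -1, which agrees with 1 − 2 = -1.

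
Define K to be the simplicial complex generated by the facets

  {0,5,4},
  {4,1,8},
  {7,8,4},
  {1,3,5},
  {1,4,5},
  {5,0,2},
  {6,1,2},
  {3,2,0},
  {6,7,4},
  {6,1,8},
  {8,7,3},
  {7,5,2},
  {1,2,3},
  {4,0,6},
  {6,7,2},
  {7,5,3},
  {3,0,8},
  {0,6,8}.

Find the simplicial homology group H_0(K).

Order the vertices as 0 < 1 < 2 < 3 < 4 < 5 < 6 < 7 < 8. Listing each simplex with vertices in this order, K has dimension 2 with simplices:

  0-simplices (9): [0], [1], [2], [3], [4], [5], [6], [7], [8]
  1-simplices (27): (27 of them)
  2-simplices (18): [0,2,3], [0,2,5], [0,3,8], [0,4,5], [0,4,6], [0,6,8], [1,2,3], [1,2,6], [1,3,5], [1,4,5], [1,4,8], [1,6,8], [2,5,7], [2,6,7], [3,5,7], [3,7,8], [4,6,7], [4,7,8]

so the chain groups are C_0 ≅ Z^9, C_1 ≅ Z^27, C_2 ≅ Z^18.

∂_1: C_1 → C_0 maps an edge to its endpoints' difference, ∂[p,q] = q − p. For instance
  ∂[4,5] = [5] − [4].
The 9×27 boundary matrix has rank 8 and Smith normal form diag(1,1,1,1,1,1,1,1).

∂_2: C_2 → C_1 sends each 2-simplex [p,q,r] to [q,r] − [p,r] + [p,q]. For instance
  ∂[2,6,7] = [6,7] − [2,7] + [2,6],
  ∂[1,3,5] = [3,5] − [1,5] + [1,3].
This gives a 27×18 integer matrix of rank 18; reducing to Smith normal form yields diagonal entries (1,1,1,1,1,1,1,1,1,1,1,1,1,1,1,1,1,2).

Reading off H_k = ker ∂_k / im ∂_{k+1}:

  H_0: rank C_0 − rank ∂_1 = 9 − 8 = 1, and the invariant factors of ∂_1 are all 1, so H_0 ≅ Z.

H_0 ≅ Z.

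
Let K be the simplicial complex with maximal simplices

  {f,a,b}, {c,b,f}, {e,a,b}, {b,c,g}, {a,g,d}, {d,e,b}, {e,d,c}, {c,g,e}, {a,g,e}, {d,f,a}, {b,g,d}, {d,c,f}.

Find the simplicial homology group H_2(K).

We work with the vertex ordering a < b < c < d < e < f < g. The simplices of K, each written with vertices in increasing order, are:

  0-simplices (7): a, b, c, d, e, f, g
  1-simplices (18): ab, ad, ae, af, ag, bc, bd, be, bf, bg, cd, ce, cf, cg, de, df, dg, eg
  2-simplices (12): abe, abf, adf, adg, aeg, bcf, bcg, bde, bdg, cde, cdf, ceg

so the chain groups are C_0 ≅ Z^7, C_1 ≅ Z^18, C_2 ≅ Z^12.

The boundary map ∂_1: C_1 → C_0 sends each edge [p,q] (with p < q) to q − p.
The resulting 7×18 matrix has rank 6, and its Smith normal form has invariant factors (1,1,1,1,1,1).

∂_2: C_2 → C_1 maps a triangle to the signed sum of its edges. For instance
  ∂abf = bf − af + ab,
  ∂cdf = df − cf + cd.
As a 18×12 matrix over Z this has rank 12, with invariant factors (1,1,1,1,1,1,1,1,1,1,1,2).

Reading off H_k = ker ∂_k / im ∂_{k+1}:

  H_2: rank ker ∂_2 − rank ∂_3 = (12 − 12) − 0 = 0, and there is no ∂_3, so H_2 ≅ 0.

H_2 ≅ 0.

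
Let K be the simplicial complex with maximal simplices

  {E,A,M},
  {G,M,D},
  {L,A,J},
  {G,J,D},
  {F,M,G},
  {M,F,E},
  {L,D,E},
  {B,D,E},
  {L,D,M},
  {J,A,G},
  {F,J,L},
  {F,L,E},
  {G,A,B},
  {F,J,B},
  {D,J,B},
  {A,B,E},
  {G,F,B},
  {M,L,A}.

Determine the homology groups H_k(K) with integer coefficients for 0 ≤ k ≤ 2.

H_0 ≅ Z,  H_1 ≅ Z × Z/2,  H_2 = 0.

Take the total order A < B < D < E < F < G < J < L < M on the vertex set. Then K (dimension 2) consists of the simplices:

  0-simplices (9): A, B, D, E, F, G, J, L, M
  1-simplices (27): AB, AE, AG, AJ, AL, AM, BD, BE, BF, BG, BJ, DE, DG, DJ, DL, DM, EF, EL, EM, FG, FJ, FL, FM, GJ, GM, JL, LM
  2-simplices (18): ABE, ABG, AEM, AGJ, AJL, ALM, BDE, BDJ, BFG, BFJ, DEL, DGJ, DGM, DLM, EFL, EFM, FGM, FJL

giving chain groups C_0 ≅ Z^9, C_1 ≅ Z^27, C_2 ≅ Z^18.

∂_1: C_1 → C_0 is given by ∂[p,q] = [q] − [p].
As a 9×27 matrix over Z this has rank 8, with invariant factors (1,1,1,1,1,1,1,1).

∂_2: C_2 → C_1 acts by ∂[p,q,r] = [q,r] − [p,r] + [p,q]. For instance
  ∂EFM = FM − EM + EF,
  ∂BFJ = FJ − BJ + BF.
The 27×18 boundary matrix has rank 18 and Smith normal form diag(1,1,1,1,1,1,1,1,1,1,1,1,1,1,1,1,1,2).

Now H_k = ker ∂_k / im ∂_{k+1}, so:

  H_0: rank C_0 − rank ∂_1 = 9 − 8 = 1, and the invariant factors of ∂_1 are all 1, so H_0 = Z.
  H_1: rank ker ∂_1 − rank ∂_2 = (27 − 8) − 18 = 1, and ∂_2 has invariant factor 2 > 1, so H_1 = Z × Z/2.
  H_2: rank ker ∂_2 − rank ∂_3 = (18 − 18) − 0 = 0, and there is no ∂_3, so H_2 = 0.

(K is a triangulation of the Klein bottle.)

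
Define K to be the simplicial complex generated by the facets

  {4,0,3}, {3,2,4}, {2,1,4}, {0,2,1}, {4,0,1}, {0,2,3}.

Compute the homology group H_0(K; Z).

Take the total order 0 < 1 < 2 < 3 < 4 on the vertex set. Then K (dimension 2) consists of the simplices:

  0-simplices (5): [0], [1], [2], [3], [4]
  1-simplices (9): [0,1], [0,2], [0,3], [0,4], [1,2], [1,4], [2,3], [2,4], [3,4]
  2-simplices (6): [0,1,2], [0,1,4], [0,2,3], [0,3,4], [1,2,4], [2,3,4]

giving chain groups C_0 ≅ Z^5, C_1 ≅ Z^9, C_2 ≅ Z^6.

The boundary map ∂_1: C_1 → C_0 sends each edge [p,q] (with p < q) to q − p. For instance
  ∂[0,3] = [3] − [0].
This gives a 5×9 integer matrix of rank 4; reducing to Smith normal form yields diagonal entries (1,1,1,1).

The boundary map ∂_2: C_2 → C_1 sends each 2-simplex [p,q,r] to [q,r] − [p,r] + [p,q]. For instance
  ∂[0,1,2] = [1,2] − [0,2] + [0,1],
  ∂[2,3,4] = [3,4] − [2,4] + [2,3].
This gives a 9×6 integer matrix of rank 5; reducing to Smith normal form yields diagonal entries (1,1,1,1,1).

Reading off H_k = ker ∂_k / im ∂_{k+1}:

  H_0: rank C_0 − rank ∂_1 = 5 − 4 = 1, and the invariant factors of ∂_1 are all 1, so H_0 ≅ Z.

H_0 ≅ Z.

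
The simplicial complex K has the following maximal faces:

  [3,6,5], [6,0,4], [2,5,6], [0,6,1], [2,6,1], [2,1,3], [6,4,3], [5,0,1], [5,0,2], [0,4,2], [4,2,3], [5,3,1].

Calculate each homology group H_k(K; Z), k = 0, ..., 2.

H_0 = Z,  H_1 = Z_2,  H_2 = 0.

Take the total order 0 < 1 < 2 < 3 < 4 < 5 < 6 on the vertex set. Then K (dimension 2) consists of the simplices:

  0-simplices (7): [0], [1], [2], [3], [4], [5], [6]
  1-simplices (18): [0,1], [0,2], [0,4], [0,5], [0,6], [1,2], [1,3], [1,5], [1,6], [2,3], [2,4], [2,5], [2,6], [3,4], [3,5], [3,6], [4,6], [5,6]
  2-simplices (12): [0,1,5], [0,1,6], [0,2,4], [0,2,5], [0,4,6], [1,2,3], [1,2,6], [1,3,5], [2,3,4], [2,5,6], [3,4,6], [3,5,6]

Hence C_0 ≅ Z^7, C_1 ≅ Z^18, C_2 ≅ Z^12.

Boundary ∂_1: C_1 → C_0 sends each edge [p,q] (with p < q) to q − p. For instance
  ∂[2,3] = [3] − [2].
This gives a 7×18 integer matrix of rank 6; reducing to Smith normal form yields diagonal entries (1,1,1,1,1,1).

Boundary ∂_2: C_2 → C_1 acts by ∂[p,q,r] = [q,r] − [p,r] + [p,q]. For instance
  ∂[0,1,6] = [1,6] − [0,6] + [0,1],
  ∂[1,2,6] = [2,6] − [1,6] + [1,2].
This gives a 18×12 integer matrix of rank 12; reducing to Smith normal form yields diagonal entries (1,1,1,1,1,1,1,1,1,1,1,2).

Reading off H_k = ker ∂_k / im ∂_{k+1}:

  H_0: rank C_0 − rank ∂_1 = 7 − 6 = 1, and the invariant factors of ∂_1 are all 1, so H_0 = Z.
  H_1: rank ker ∂_1 − rank ∂_2 = (18 − 6) − 12 = 0, and ∂_2 has invariant factor 2 > 1, so H_1 = Z_2.
  H_2: rank ker ∂_2 − rank ∂_3 = (12 − 12) − 0 = 0, and there is no ∂_3, so H_2 = 0.

(K is a triangulation of the real projective plane RP^2.)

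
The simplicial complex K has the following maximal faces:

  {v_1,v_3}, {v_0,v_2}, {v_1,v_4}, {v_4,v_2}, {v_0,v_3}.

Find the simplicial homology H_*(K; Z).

H_0 = Z,  H_1 = Z.

Take the total order v_0 < v_1 < v_2 < v_3 < v_4 on the vertex set. Then K (dimension 1) consists of the simplices:

  0-simplices (5): [v_0], [v_1], [v_2], [v_3], [v_4]
  1-simplices (5): [v_0,v_2], [v_0,v_3], [v_1,v_3], [v_1,v_4], [v_2,v_4]

giving chain groups C_0 ≅ Z^5, C_1 ≅ Z^5.

Boundary ∂_1: C_1 → C_0 maps an edge to its endpoints' difference, ∂[p,q] = q − p. For instance
  ∂[v_0,v_2] = [v_2] − [v_0].
As a 5×5 matrix over Z this has rank 4, with invariant factors (1,1,1,1).

Reading off H_k = ker ∂_k / im ∂_{k+1}:

  H_0: rank C_0 − rank ∂_1 = 5 − 4 = 1, and the invariant factors of ∂_1 are all 1, so H_0 ≅ Z.
  H_1: rank ker ∂_1 − rank ∂_2 = (5 − 4) − 0 = 1, and there is no ∂_2, so H_1 ≅ Z.

As a check, the Euler characteristic is 5 − 5 = 0, which agrees with 1 − 1 = 0.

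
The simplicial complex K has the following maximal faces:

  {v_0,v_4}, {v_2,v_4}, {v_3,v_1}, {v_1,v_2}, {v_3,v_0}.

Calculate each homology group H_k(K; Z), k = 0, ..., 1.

We work with the vertex ordering v_0 < v_1 < v_2 < v_3 < v_4. The simplices of K, each written with vertices in increasing order, are:

  0-simplices (5): [v_0], [v_1], [v_2], [v_3], [v_4]
  1-simplices (5): [v_0,v_3], [v_0,v_4], [v_1,v_2], [v_1,v_3], [v_2,v_4]

Hence C_0 ≅ Z^5, C_1 ≅ Z^5.

Boundary ∂_1: C_1 → C_0 sends each edge [p,q] (with p < q) to q − p.
This gives a 5×5 integer matrix of rank 4; reducing to Smith normal form yields diagonal entries (1,1,1,1).

From H_k ≅ ker(∂_k) / im(∂_{k+1}) we obtain:

  H_0: rank C_0 − rank ∂_1 = 5 − 4 = 1, and the invariant factors of ∂_1 are all 1, so H_0 = Z.
  H_1: rank ker ∂_1 − rank ∂_2 = (5 − 4) − 0 = 1, and there is no ∂_2, so H_1 = Z.

As a check, the Euler characteristic is 5 − 5 = 0, which agrees with 1 − 1 = 0.
(K is a triangulation of the circle S^1.)

H_0 = Z,  H_1 = Z.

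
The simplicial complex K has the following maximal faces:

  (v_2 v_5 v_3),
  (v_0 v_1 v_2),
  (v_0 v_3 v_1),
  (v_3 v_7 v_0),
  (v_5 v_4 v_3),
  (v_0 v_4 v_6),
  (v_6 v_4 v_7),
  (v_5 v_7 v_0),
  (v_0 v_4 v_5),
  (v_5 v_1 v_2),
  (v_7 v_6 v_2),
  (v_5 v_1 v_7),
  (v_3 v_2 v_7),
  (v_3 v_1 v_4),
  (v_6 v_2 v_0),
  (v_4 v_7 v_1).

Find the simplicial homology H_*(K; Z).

H_0 = Z,  H_1 = Z^2,  H_2 = Z.

We work with the vertex ordering v_0 < v_1 < v_2 < v_3 < v_4 < v_5 < v_6 < v_7. The simplices of K, each written with vertices in increasing order, are:

  0-simplices (8): [v_0], [v_1], [v_2], [v_3], [v_4], [v_5], [v_6], [v_7]
  1-simplices (24): (24 of them)
  2-simplices (16): (16 of them)

so the chain groups are C_0 ≅ Z^8, C_1 ≅ Z^24, C_2 ≅ Z^16.

∂_1: C_1 → C_0 sends each edge [p,q] (with p < q) to q − p. For instance
  ∂[v_4,v_6] = [v_6] − [v_4].
As a 8×24 matrix over Z this has rank 7, with invariant factors (1,1,1,1,1,1,1).

∂_2: C_2 → C_1 sends each 2-simplex [p,q,r] to [q,r] − [p,r] + [p,q]. For instance
  ∂[v_3,v_4,v_5] = [v_4,v_5] − [v_3,v_5] + [v_3,v_4],
  ∂[v_0,v_5,v_7] = [v_5,v_7] − [v_0,v_7] + [v_0,v_5].
The resulting 24×16 matrix has rank 15, and its Smith normal form has invariant factors (1,1,1,1,1,1,1,1,1,1,1,1,1,1,1).

Now H_k = ker ∂_k / im ∂_{k+1}, so:

  H_0: rank C_0 − rank ∂_1 = 8 − 7 = 1, and the invariant factors of ∂_1 are all 1, so H_0 ≅ Z.
  H_1: rank ker ∂_1 − rank ∂_2 = (24 − 7) − 15 = 2, and the invariant factors of ∂_2 are all 1, so H_1 ≅ Z^2.
  H_2: rank ker ∂_2 − rank ∂_3 = (16 − 15) − 0 = 1, and there is no ∂_3, so H_2 ≅ Z.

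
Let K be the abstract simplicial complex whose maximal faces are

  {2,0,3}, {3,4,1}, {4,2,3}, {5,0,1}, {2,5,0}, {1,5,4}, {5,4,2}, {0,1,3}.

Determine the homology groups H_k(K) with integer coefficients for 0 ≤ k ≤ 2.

Fix the vertex order 0 < 1 < 2 < 3 < 4 < 5 and write every simplex with vertices in increasing order. Then dim K = 2 and the simplices of K are:

  0-simplices (6): [0], [1], [2], [3], [4], [5]
  1-simplices (12): [0,1], [0,2], [0,3], [0,5], [1,3], [1,4], [1,5], [2,3], [2,4], [2,5], [3,4], [4,5]
  2-simplices (8): [0,1,3], [0,1,5], [0,2,3], [0,2,5], [1,3,4], [1,4,5], [2,3,4], [2,4,5]

Hence C_0 ≅ Z^6, C_1 ≅ Z^12, C_2 ≅ Z^8.

The boundary map ∂_1: C_1 → C_0 maps an edge to its endpoints' difference, ∂[p,q] = q − p. For instance
  ∂[3,4] = [4] − [3].
The 6×12 boundary matrix has rank 5 and Smith normal form diag(1,1,1,1,1).

The boundary map ∂_2: C_2 → C_1 acts by ∂[p,q,r] = [q,r] − [p,r] + [p,q]. For instance
  ∂[2,3,4] = [3,4] − [2,4] + [2,3],
  ∂[2,4,5] = [4,5] − [2,5] + [2,4].
This gives a 12×8 integer matrix of rank 7; reducing to Smith normal form yields diagonal entries (1,1,1,1,1,1,1).

Now H_k = ker ∂_k / im ∂_{k+1}, so:

  H_0: rank C_0 − rank ∂_1 = 6 − 5 = 1, and the invariant factors of ∂_1 are all 1, so H_0 = Z.
  H_1: rank ker ∂_1 − rank ∂_2 = (12 − 5) − 7 = 0, and the invariant factors of ∂_2 are all 1, so H_1 = 0.
  H_2: rank ker ∂_2 − rank ∂_3 = (8 − 7) − 0 = 1, and there is no ∂_3, so H_2 = Z.

H_0 = Z,  H_1 = 0,  H_2 = Z.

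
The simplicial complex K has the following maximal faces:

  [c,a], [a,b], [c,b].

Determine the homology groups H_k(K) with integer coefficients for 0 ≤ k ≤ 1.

Order the vertices as a < b < c. Listing each simplex with vertices in this order, K has dimension 1 with simplices:

  0-simplices (3): a, b, c
  1-simplices (3): ab, ac, bc

giving chain groups C_0 ≅ Z^3, C_1 ≅ Z^3.

∂_1: C_1 → C_0 is given by ∂[p,q] = [q] − [p]. For instance
  ∂ab = b − a.
The resulting 3×3 matrix has rank 2, and its Smith normal form has invariant factors (1,1).

Now H_k = ker ∂_k / im ∂_{k+1}, so:

  H_0: rank C_0 − rank ∂_1 = 3 − 2 = 1, and the invariant factors of ∂_1 are all 1, so H_0 ≅ Z.
  H_1: rank ker ∂_1 − rank ∂_2 = (3 − 2) − 0 = 1, and there is no ∂_2, so H_1 ≅ Z.

H_0 ≅ Z,  H_1 ≅ Z.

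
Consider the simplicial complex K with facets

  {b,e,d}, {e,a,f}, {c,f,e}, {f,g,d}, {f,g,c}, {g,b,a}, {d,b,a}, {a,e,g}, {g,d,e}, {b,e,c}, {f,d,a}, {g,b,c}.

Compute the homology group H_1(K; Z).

We work with the vertex ordering a < b < c < d < e < f < g. The simplices of K, each written with vertices in increasing order, are:

  0-simplices (7): a, b, c, d, e, f, g
  1-simplices (18): ab, ad, ae, af, ag, bc, bd, be, bg, ce, cf, cg, de, df, dg, ef, eg, fg
  2-simplices (12): abd, abg, adf, aef, aeg, bce, bcg, bde, cef, cfg, deg, dfg

Hence C_0 ≅ Z^7, C_1 ≅ Z^18, C_2 ≅ Z^12.

∂_1: C_1 → C_0 sends each edge [p,q] (with p < q) to q − p.
The resulting 7×18 matrix has rank 6, and its Smith normal form has invariant factors (1,1,1,1,1,1).

∂_2: C_2 → C_1 maps a triangle to the signed sum of its edges. For instance
  ∂bce = ce − be + bc,
  ∂dfg = fg − dg + df.
The resulting 18×12 matrix has rank 12, and its Smith normal form has invariant factors (1,1,1,1,1,1,1,1,1,1,1,2).

Reading off H_k = ker ∂_k / im ∂_{k+1}:

  H_1: rank ker ∂_1 − rank ∂_2 = (18 − 6) − 12 = 0, and ∂_2 has invariant factor 2 > 1, so H_1 ≅ Z/2.

H_1 = Z/2.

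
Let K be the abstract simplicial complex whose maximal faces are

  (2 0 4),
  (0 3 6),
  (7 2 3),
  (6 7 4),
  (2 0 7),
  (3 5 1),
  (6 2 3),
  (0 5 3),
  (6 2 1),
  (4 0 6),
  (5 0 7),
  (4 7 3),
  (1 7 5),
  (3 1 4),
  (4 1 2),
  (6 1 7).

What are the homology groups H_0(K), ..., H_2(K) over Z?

H_0 ≅ Z,  H_1 ≅ Z^2,  H_2 ≅ Z.

Order the vertices as 0 < 1 < 2 < 3 < 4 < 5 < 6 < 7. Listing each simplex with vertices in this order, K has dimension 2 with simplices:

  0-simplices (8): [0], [1], [2], [3], [4], [5], [6], [7]
  1-simplices (24): (24 of them)
  2-simplices (16): [0,2,4], [0,2,7], [0,3,5], [0,3,6], [0,4,6], [0,5,7], [1,2,4], [1,2,6], [1,3,4], [1,3,5], [1,5,7], [1,6,7], [2,3,6], [2,3,7], [3,4,7], [4,6,7]

so the chain groups are C_0 ≅ Z^8, C_1 ≅ Z^24, C_2 ≅ Z^16.

The boundary map ∂_1: C_1 → C_0 is given by ∂[p,q] = [q] − [p]. For instance
  ∂[0,7] = [7] − [0].
As a 8×24 matrix over Z this has rank 7, with invariant factors (1,1,1,1,1,1,1).

∂_2: C_2 → C_1 sends each 2-simplex [p,q,r] to [q,r] − [p,r] + [p,q]. For instance
  ∂[2,3,7] = [3,7] − [2,7] + [2,3],
  ∂[0,2,7] = [2,7] − [0,7] + [0,2].
The 24×16 boundary matrix has rank 15 and Smith normal form diag(1,1,1,1,1,1,1,1,1,1,1,1,1,1,1).

Reading off H_k = ker ∂_k / im ∂_{k+1}:

  H_0: rank C_0 − rank ∂_1 = 8 − 7 = 1, and the invariant factors of ∂_1 are all 1, so H_0 ≅ Z.
  H_1: rank ker ∂_1 − rank ∂_2 = (24 − 7) − 15 = 2, and the invariant factors of ∂_2 are all 1, so H_1 ≅ Z^2.
  H_2: rank ker ∂_2 − rank ∂_3 = (16 − 15) − 0 = 1, and there is no ∂_3, so H_2 ≅ Z.

(K is a triangulation of the torus T^2.)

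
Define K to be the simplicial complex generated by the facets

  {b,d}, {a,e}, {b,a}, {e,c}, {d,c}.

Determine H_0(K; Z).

Fix the vertex order a < b < c < d < e and write every simplex with vertices in increasing order. Then dim K = 1 and the simplices of K are:

  0-simplices (5): a, b, c, d, e
  1-simplices (5): ab, ae, bd, cd, ce

Hence C_0 ≅ Z^5, C_1 ≅ Z^5.

∂_1: C_1 → C_0 sends each edge [p,q] (with p < q) to q − p. For instance
  ∂bd = d − b.
As a 5×5 matrix over Z this has rank 4, with invariant factors (1,1,1,1).

From H_k ≅ ker(∂_k) / im(∂_{k+1}) we obtain:

  H_0: rank C_0 − rank ∂_1 = 5 − 4 = 1, and the invariant factors of ∂_1 are all 1, so H_0 ≅ Z.

H_0 = Z.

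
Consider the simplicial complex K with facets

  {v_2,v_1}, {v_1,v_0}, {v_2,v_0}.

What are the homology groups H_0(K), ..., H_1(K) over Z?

H_0 = Z,  H_1 = Z.

Order the vertices as v_0 < v_1 < v_2. Listing each simplex with vertices in this order, K has dimension 1 with simplices:

  0-simplices (3): [v_0], [v_1], [v_2]
  1-simplices (3): [v_0,v_1], [v_0,v_2], [v_1,v_2]

giving chain groups C_0 ≅ Z^3, C_1 ≅ Z^3.

The boundary map ∂_1: C_1 → C_0 sends each edge [p,q] (with p < q) to q − p. For instance
  ∂[v_0,v_1] = [v_1] − [v_0].
This gives a 3×3 integer matrix of rank 2; reducing to Smith normal form yields diagonal entries (1,1).

Reading off H_k = ker ∂_k / im ∂_{k+1}:

  H_0: rank C_0 − rank ∂_1 = 3 − 2 = 1, and the invariant factors of ∂_1 are all 1, so H_0 ≅ Z.
  H_1: rank ker ∂_1 − rank ∂_2 = (3 − 2) − 0 = 1, and there is no ∂_2, so H_1 ≅ Z.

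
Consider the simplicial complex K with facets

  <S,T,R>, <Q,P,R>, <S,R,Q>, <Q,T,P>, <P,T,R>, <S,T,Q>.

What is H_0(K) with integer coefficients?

H_0 ≅ Z.

We work with the vertex ordering P < Q < R < S < T. The simplices of K, each written with vertices in increasing order, are:

  0-simplices (5): P, Q, R, S, T
  1-simplices (9): PQ, PR, PT, QR, QS, QT, RS, RT, ST
  2-simplices (6): PQR, PQT, PRT, QRS, QST, RST

Hence C_0 ≅ Z^5, C_1 ≅ Z^9, C_2 ≅ Z^6.

∂_1: C_1 → C_0 sends each edge [p,q] (with p < q) to q − p. For instance
  ∂PR = R − P.
As a 5×9 matrix over Z this has rank 4, with invariant factors (1,1,1,1).

Boundary ∂_2: C_2 → C_1 sends each 2-simplex [p,q,r] to [q,r] − [p,r] + [p,q]. For instance
  ∂PQT = QT − PT + PQ,
  ∂PRT = RT − PT + PR.
As a 9×6 matrix over Z this has rank 5, with invariant factors (1,1,1,1,1).

Reading off H_k = ker ∂_k / im ∂_{k+1}:

  H_0: rank C_0 − rank ∂_1 = 5 − 4 = 1, and the invariant factors of ∂_1 are all 1, so H_0 ≅ Z.

(K is a triangulation of the 2-sphere S^2.)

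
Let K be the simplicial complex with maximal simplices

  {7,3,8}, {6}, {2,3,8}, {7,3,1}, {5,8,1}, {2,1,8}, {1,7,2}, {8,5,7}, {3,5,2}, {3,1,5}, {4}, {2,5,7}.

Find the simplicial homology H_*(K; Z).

We work with the vertex ordering 1 < 2 < 3 < 4 < 5 < 6 < 7 < 8. The simplices of K, each written with vertices in increasing order, are:

  0-simplices (8): [1], [2], [3], [4], [5], [6], [7], [8]
  1-simplices (15): [1,2], [1,3], [1,5], [1,7], [1,8], [2,3], [2,5], [2,7], [2,8], [3,5], [3,7], [3,8], [5,7], [5,8], [7,8]
  2-simplices (10): [1,2,7], [1,2,8], [1,3,5], [1,3,7], [1,5,8], [2,3,5], [2,3,8], [2,5,7], [3,7,8], [5,7,8]

Hence C_0 ≅ Z^8, C_1 ≅ Z^15, C_2 ≅ Z^10.

∂_1: C_1 → C_0 is given by ∂[p,q] = [q] − [p]. For instance
  ∂[5,7] = [7] − [5].
The resulting 8×15 matrix has rank 5, and its Smith normal form has invariant factors (1,1,1,1,1).

The boundary map ∂_2: C_2 → C_1 sends each 2-simplex [p,q,r] to [q,r] − [p,r] + [p,q]. For instance
  ∂[1,3,5] = [3,5] − [1,5] + [1,3],
  ∂[1,3,7] = [3,7] − [1,7] + [1,3].
The 15×10 boundary matrix has rank 10 and Smith normal form diag(1,1,1,1,1,1,1,1,1,2).

From H_k ≅ ker(∂_k) / im(∂_{k+1}) we obtain:

  H_0: rank C_0 − rank ∂_1 = 8 − 5 = 3, and the invariant factors of ∂_1 are all 1, so H_0 = Z^3.
  H_1: rank ker ∂_1 − rank ∂_2 = (15 − 5) − 10 = 0, and ∂_2 has invariant factor 2 > 1, so H_1 = Z/2.
  H_2: rank ker ∂_2 − rank ∂_3 = (10 − 10) − 0 = 0, and there is no ∂_3, so H_2 = 0.

H_0 ≅ Z^3,  H_1 ≅ Z/2,  H_2 = 0.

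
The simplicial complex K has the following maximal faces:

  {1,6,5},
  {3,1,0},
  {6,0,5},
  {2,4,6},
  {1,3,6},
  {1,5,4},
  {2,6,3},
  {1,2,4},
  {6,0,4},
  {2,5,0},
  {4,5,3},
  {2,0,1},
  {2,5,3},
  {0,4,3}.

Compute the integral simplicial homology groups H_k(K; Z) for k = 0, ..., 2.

H_0 ≅ Z,  H_1 ≅ Z^2,  H_2 ≅ Z.

Take the total order 0 < 1 < 2 < 3 < 4 < 5 < 6 on the vertex set. Then K (dimension 2) consists of the simplices:

  0-simplices (7): [0], [1], [2], [3], [4], [5], [6]
  1-simplices (21): [0,1], [0,2], [0,3], [0,4], [0,5], [0,6], [1,2], [1,3], [1,4], [1,5], [1,6], [2,3], [2,4], [2,5], [2,6], [3,4], [3,5], [3,6], [4,5], [4,6], [5,6]
  2-simplices (14): [0,1,2], [0,1,3], [0,2,5], [0,3,4], [0,4,6], [0,5,6], [1,2,4], [1,3,6], [1,4,5], [1,5,6], [2,3,5], [2,3,6], [2,4,6], [3,4,5]

Hence C_0 ≅ Z^7, C_1 ≅ Z^21, C_2 ≅ Z^14.

The boundary map ∂_1: C_1 → C_0 maps an edge to its endpoints' difference, ∂[p,q] = q − p.
As a 7×21 matrix over Z this has rank 6, with invariant factors (1,1,1,1,1,1).

Boundary ∂_2: C_2 → C_1 maps a triangle to the signed sum of its edges. For instance
  ∂[0,4,6] = [4,6] − [0,6] + [0,4],
  ∂[2,4,6] = [4,6] − [2,6] + [2,4].
As a 21×14 matrix over Z this has rank 13, with invariant factors (1,1,1,1,1,1,1,1,1,1,1,1,1).

Computing H_k = (kernel of ∂_k) / (image of ∂_{k+1}):

  H_0: rank C_0 − rank ∂_1 = 7 − 6 = 1, and the invariant factors of ∂_1 are all 1, so H_0 = Z.
  H_1: rank ker ∂_1 − rank ∂_2 = (21 − 6) − 13 = 2, and the invariant factors of ∂_2 are all 1, so H_1 = Z^2.
  H_2: rank ker ∂_2 − rank ∂_3 = (14 − 13) − 0 = 1, and there is no ∂_3, so H_2 = Z.

(K is a triangulation of the torus T^2.)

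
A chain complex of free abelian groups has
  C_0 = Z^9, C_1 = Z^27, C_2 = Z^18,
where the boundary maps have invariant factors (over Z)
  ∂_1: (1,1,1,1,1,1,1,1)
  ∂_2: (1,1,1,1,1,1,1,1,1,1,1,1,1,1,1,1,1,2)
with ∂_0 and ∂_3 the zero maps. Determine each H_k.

H_0 ≅ Z,  H_1 ≅ Z ⊕ Z_2,  H_2 = 0.

H_0: b_0 = 9 − 0 − 8 = 1; torsion from ∂_1 factors > 1: none. So H_0 ≅ Z.
H_1: b_1 = 27 − 8 − 18 = 1; torsion from ∂_2 factors > 1: [2]. So H_1 ≅ Z ⊕ Z_2.
H_2: b_2 = 18 − 18 − 0 = 0; torsion from ∂_3 factors > 1: none. So H_2 ≅ 0.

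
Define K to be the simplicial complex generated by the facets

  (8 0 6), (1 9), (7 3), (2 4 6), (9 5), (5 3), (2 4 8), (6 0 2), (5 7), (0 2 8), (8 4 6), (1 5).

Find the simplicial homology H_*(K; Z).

H_0 = Z^2,  H_1 = Z^2,  H_2 = Z.

Fix the vertex order 0 < 1 < 2 < 3 < 4 < 5 < 6 < 7 < 8 < 9 and write every simplex with vertices in increasing order. Then dim K = 2 and the simplices of K are:

  0-simplices (10): [0], [1], [2], [3], [4], [5], [6], [7], [8], [9]
  1-simplices (15): [0,2], [0,6], [0,8], [1,5], [1,9], [2,4], [2,6], [2,8], [3,5], [3,7], [4,6], [4,8], [5,7], [5,9], [6,8]
  2-simplices (6): [0,2,6], [0,2,8], [0,6,8], [2,4,6], [2,4,8], [4,6,8]

giving chain groups C_0 ≅ Z^10, C_1 ≅ Z^15, C_2 ≅ Z^6.

∂_1: C_1 → C_0 maps an edge to its endpoints' difference, ∂[p,q] = q − p.
This gives a 10×15 integer matrix of rank 8; reducing to Smith normal form yields diagonal entries (1,1,1,1,1,1,1,1).

The boundary map ∂_2: C_2 → C_1 acts by ∂[p,q,r] = [q,r] − [p,r] + [p,q]. For instance
  ∂[0,2,8] = [2,8] − [0,8] + [0,2],
  ∂[2,4,8] = [4,8] − [2,8] + [2,4].
The 15×6 boundary matrix has rank 5 and Smith normal form diag(1,1,1,1,1).

Computing H_k = (kernel of ∂_k) / (image of ∂_{k+1}):

  H_0: rank C_0 − rank ∂_1 = 10 − 8 = 2, and the invariant factors of ∂_1 are all 1, so H_0 = Z^2.
  H_1: rank ker ∂_1 − rank ∂_2 = (15 − 8) − 5 = 2, and the invariant factors of ∂_2 are all 1, so H_1 = Z^2.
  H_2: rank ker ∂_2 − rank ∂_3 = (6 − 5) − 0 = 1, and there is no ∂_3, so H_2 = Z.

(K is a triangulation of the disjoint union of a wedge of 2 circles and the 2-sphere S^2.)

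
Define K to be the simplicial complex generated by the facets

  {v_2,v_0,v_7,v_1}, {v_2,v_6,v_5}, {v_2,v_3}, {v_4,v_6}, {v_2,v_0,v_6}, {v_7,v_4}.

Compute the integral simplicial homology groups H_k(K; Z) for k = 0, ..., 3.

H_0 ≅ Z,  H_1 ≅ Z,  H_2 = 0,  H_3 = 0.

Fix the vertex order v_0 < v_1 < v_2 < v_3 < v_4 < v_5 < v_6 < v_7 and write every simplex with vertices in increasing order. Then dim K = 3 and the simplices of K are:

  0-simplices (8): [v_0], [v_1], [v_2], [v_3], [v_4], [v_5], [v_6], [v_7]
  1-simplices (13): [v_0,v_1], [v_0,v_2], [v_0,v_6], [v_0,v_7], [v_1,v_2], [v_1,v_7], [v_2,v_3], [v_2,v_5], [v_2,v_6], [v_2,v_7], [v_4,v_6], [v_4,v_7], [v_5,v_6]
  2-simplices (6): [v_0,v_1,v_2], [v_0,v_1,v_7], [v_0,v_2,v_6], [v_0,v_2,v_7], [v_1,v_2,v_7], [v_2,v_5,v_6]
  3-simplices (1): [v_0,v_1,v_2,v_7]

Hence C_0 ≅ Z^8, C_1 ≅ Z^13, C_2 ≅ Z^6, C_3 ≅ Z^1.

∂_1: C_1 → C_0 sends each edge [p,q] (with p < q) to q − p. For instance
  ∂[v_1,v_7] = [v_7] − [v_1].
The 8×13 boundary matrix has rank 7 and Smith normal form diag(1,1,1,1,1,1,1).

Boundary ∂_2: C_2 → C_1 acts by ∂[p,q,r] = [q,r] − [p,r] + [p,q]. For instance
  ∂[v_0,v_1,v_2] = [v_1,v_2] − [v_0,v_2] + [v_0,v_1],
  ∂[v_2,v_5,v_6] = [v_5,v_6] − [v_2,v_6] + [v_2,v_5].
As a 13×6 matrix over Z this has rank 5, with invariant factors (1,1,1,1,1).

∂_3: C_3 → C_2 sends each 3-simplex σ to the alternating sum Σ_i (−1)^i (σ with its i-th vertex removed). For instance
  ∂[v_0,v_1,v_2,v_7] = [v_1,v_2,v_7] − [v_0,v_2,v_7] + [v_0,v_1,v_7] − [v_0,v_1,v_2].
As a 6×1 matrix over Z this has rank 1, with invariant factors (1).

Now H_k = ker ∂_k / im ∂_{k+1}, so:

  H_0: rank C_0 − rank ∂_1 = 8 − 7 = 1, and the invariant factors of ∂_1 are all 1, so H_0 = Z.
  H_1: rank ker ∂_1 − rank ∂_2 = (13 − 7) − 5 = 1, and the invariant factors of ∂_2 are all 1, so H_1 = Z.
  H_2: rank ker ∂_2 − rank ∂_3 = (6 − 5) − 1 = 0, and the invariant factors of ∂_3 are all 1, so H_2 = 0.
  H_3: rank ker ∂_3 − rank ∂_4 = (1 − 1) − 0 = 0, and there is no ∂_4, so H_3 = 0.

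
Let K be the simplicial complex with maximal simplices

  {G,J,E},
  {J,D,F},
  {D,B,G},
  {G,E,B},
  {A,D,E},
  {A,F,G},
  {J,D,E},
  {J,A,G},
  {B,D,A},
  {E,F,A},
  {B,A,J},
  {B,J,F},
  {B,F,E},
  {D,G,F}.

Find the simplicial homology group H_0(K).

H_0 ≅ Z.

Take the total order A < B < D < E < F < G < J on the vertex set. Then K (dimension 2) consists of the simplices:

  0-simplices (7): A, B, D, E, F, G, J
  1-simplices (21): AB, AD, AE, AF, AG, AJ, BD, BE, BF, BG, BJ, DE, DF, DG, DJ, EF, EG, EJ, FG, FJ, GJ
  2-simplices (14): ABD, ABJ, ADE, AEF, AFG, AGJ, BDG, BEF, BEG, BFJ, DEJ, DFG, DFJ, EGJ

Hence C_0 ≅ Z^7, C_1 ≅ Z^21, C_2 ≅ Z^14.

Boundary ∂_1: C_1 → C_0 maps an edge to its endpoints' difference, ∂[p,q] = q − p. For instance
  ∂AB = B − A.
The resulting 7×21 matrix has rank 6, and its Smith normal form has invariant factors (1,1,1,1,1,1).

The boundary map ∂_2: C_2 → C_1 sends each 2-simplex [p,q,r] to [q,r] − [p,r] + [p,q]. For instance
  ∂EGJ = GJ − EJ + EG,
  ∂ABD = BD − AD + AB.
The 21×14 boundary matrix has rank 13 and Smith normal form diag(1,1,1,1,1,1,1,1,1,1,1,1,1).

Computing H_k = (kernel of ∂_k) / (image of ∂_{k+1}):

  H_0: rank C_0 − rank ∂_1 = 7 − 6 = 1, and the invariant factors of ∂_1 are all 1, so H_0 ≅ Z.

(K is a triangulation of the torus T^2.)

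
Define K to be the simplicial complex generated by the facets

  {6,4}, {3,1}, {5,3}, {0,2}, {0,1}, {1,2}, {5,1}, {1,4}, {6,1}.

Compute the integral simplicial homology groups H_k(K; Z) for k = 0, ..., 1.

Order the vertices as 0 < 1 < 2 < 3 < 4 < 5 < 6. Listing each simplex with vertices in this order, K has dimension 1 with simplices:

  0-simplices (7): [0], [1], [2], [3], [4], [5], [6]
  1-simplices (9): [0,1], [0,2], [1,2], [1,3], [1,4], [1,5], [1,6], [3,5], [4,6]

so the chain groups are C_0 ≅ Z^7, C_1 ≅ Z^9.

Boundary ∂_1: C_1 → C_0 is given by ∂[p,q] = [q] − [p]. For instance
  ∂[4,6] = [6] − [4].
This gives a 7×9 integer matrix of rank 6; reducing to Smith normal form yields diagonal entries (1,1,1,1,1,1).

Computing H_k = (kernel of ∂_k) / (image of ∂_{k+1}):

  H_0: rank C_0 − rank ∂_1 = 7 − 6 = 1, and the invariant factors of ∂_1 are all 1, so H_0 = Z.
  H_1: rank ker ∂_1 − rank ∂_2 = (9 − 6) − 0 = 3, and there is no ∂_2, so H_1 = Z^3.

(K is a triangulation of a wedge of 3 circles.)

H_0 ≅ Z,  H_1 ≅ Z^3.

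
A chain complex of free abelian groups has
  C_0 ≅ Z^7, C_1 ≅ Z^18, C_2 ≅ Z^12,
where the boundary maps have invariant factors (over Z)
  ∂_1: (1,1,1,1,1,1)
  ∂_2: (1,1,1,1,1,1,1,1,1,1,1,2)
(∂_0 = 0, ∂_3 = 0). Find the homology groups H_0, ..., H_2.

H_0 ≅ Z,  H_1 ≅ Z/2,  H_2 = 0.

H_0: b_0 = 7 − 0 − 6 = 1; torsion from ∂_1 factors > 1: none. So H_0 ≅ Z.
H_1: b_1 = 18 − 6 − 12 = 0; torsion from ∂_2 factors > 1: [2]. So H_1 ≅ Z/2.
H_2: b_2 = 12 − 12 − 0 = 0; torsion from ∂_3 factors > 1: none. So H_2 ≅ 0.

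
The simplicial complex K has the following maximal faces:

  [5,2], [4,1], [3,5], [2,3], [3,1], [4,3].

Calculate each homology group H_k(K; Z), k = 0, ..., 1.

Order the vertices as 1 < 2 < 3 < 4 < 5. Listing each simplex with vertices in this order, K has dimension 1 with simplices:

  0-simplices (5): [1], [2], [3], [4], [5]
  1-simplices (6): [1,3], [1,4], [2,3], [2,5], [3,4], [3,5]

giving chain groups C_0 ≅ Z^5, C_1 ≅ Z^6.

∂_1: C_1 → C_0 is given by ∂[p,q] = [q] − [p].
As a 5×6 matrix over Z this has rank 4, with invariant factors (1,1,1,1).

Computing H_k = (kernel of ∂_k) / (image of ∂_{k+1}):

  H_0: rank C_0 − rank ∂_1 = 5 − 4 = 1, and the invariant factors of ∂_1 are all 1, so H_0 = Z.
  H_1: rank ker ∂_1 − rank ∂_2 = (6 − 4) − 0 = 2, and there is no ∂_2, so H_1 = Z^2.

H_0 ≅ Z,  H_1 ≅ Z^2.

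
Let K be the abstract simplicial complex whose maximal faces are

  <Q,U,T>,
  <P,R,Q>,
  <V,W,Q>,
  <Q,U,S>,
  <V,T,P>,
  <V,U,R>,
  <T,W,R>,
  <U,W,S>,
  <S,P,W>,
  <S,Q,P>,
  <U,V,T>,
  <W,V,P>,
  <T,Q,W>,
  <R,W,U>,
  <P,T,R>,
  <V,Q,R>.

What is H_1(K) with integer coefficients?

H_1 ≅ Z^2.

K has 8 vertices, 24 edges, 16 triangles.
rank ∂_1 = 7, rank ∂_2 = 15 ⇒ b_1 = 24 − 7 − 15 = 2; all invariant factors of ∂_2 are 1 so no torsion. So H_1 ≅ Z^2.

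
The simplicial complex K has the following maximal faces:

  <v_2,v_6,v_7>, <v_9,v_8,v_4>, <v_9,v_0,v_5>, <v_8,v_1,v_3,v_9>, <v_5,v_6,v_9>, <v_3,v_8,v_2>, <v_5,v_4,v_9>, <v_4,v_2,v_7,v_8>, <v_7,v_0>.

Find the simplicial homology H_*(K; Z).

Fix the vertex order v_0 < v_1 < v_2 < v_3 < v_4 < v_5 < v_6 < v_7 < v_8 < v_9 and write every simplex with vertices in increasing order. Then dim K = 3 and the simplices of K are:

  0-simplices (10): [v_0], [v_1], [v_2], [v_3], [v_4], [v_5], [v_6], [v_7], [v_8], [v_9]
  1-simplices (23): (23 of them)
  2-simplices (14): (14 of them)
  3-simplices (2): [v_1,v_3,v_8,v_9], [v_2,v_4,v_7,v_8]

giving chain groups C_0 ≅ Z^10, C_1 ≅ Z^23, C_2 ≅ Z^14, C_3 ≅ Z^2.

The boundary map ∂_1: C_1 → C_0 sends each edge [p,q] (with p < q) to q − p. For instance
  ∂[v_2,v_4] = [v_4] − [v_2].
The resulting 10×23 matrix has rank 9, and its Smith normal form has invariant factors (1,1,1,1,1,1,1,1,1).

The boundary map ∂_2: C_2 → C_1 sends each 2-simplex [p,q,r] to [q,r] − [p,r] + [p,q]. For instance
  ∂[v_2,v_3,v_8] = [v_3,v_8] − [v_2,v_8] + [v_2,v_3],
  ∂[v_3,v_8,v_9] = [v_8,v_9] − [v_3,v_9] + [v_3,v_8].
The resulting 23×14 matrix has rank 12, and its Smith normal form has invariant factors (1,1,1,1,1,1,1,1,1,1,1,1).

The boundary map ∂_3: C_3 → C_2 sends each 3-simplex σ to the alternating sum Σ_i (−1)^i (σ with its i-th vertex removed). For instance
  ∂[v_2,v_4,v_7,v_8] = [v_4,v_7,v_8] − [v_2,v_7,v_8] + [v_2,v_4,v_8] − [v_2,v_4,v_7],
  ∂[v_1,v_3,v_8,v_9] = [v_3,v_8,v_9] − [v_1,v_8,v_9] + [v_1,v_3,v_9] − [v_1,v_3,v_8].
The 14×2 boundary matrix has rank 2 and Smith normal form diag(1,1).

Computing H_k = (kernel of ∂_k) / (image of ∂_{k+1}):

  H_0: rank C_0 − rank ∂_1 = 10 − 9 = 1, and the invariant factors of ∂_1 are all 1, so H_0 ≅ Z.
  H_1: rank ker ∂_1 − rank ∂_2 = (23 − 9) − 12 = 2, and the invariant factors of ∂_2 are all 1, so H_1 ≅ Z^2.
  H_2: rank ker ∂_2 − rank ∂_3 = (14 − 12) − 2 = 0, and the invariant factors of ∂_3 are all 1, so H_2 ≅ 0.
  H_3: rank ker ∂_3 − rank ∂_4 = (2 − 2) − 0 = 0, and there is no ∂_4, so H_3 ≅ 0.

H_0 = Z,  H_1 = Z^2,  H_2 = 0,  H_3 = 0.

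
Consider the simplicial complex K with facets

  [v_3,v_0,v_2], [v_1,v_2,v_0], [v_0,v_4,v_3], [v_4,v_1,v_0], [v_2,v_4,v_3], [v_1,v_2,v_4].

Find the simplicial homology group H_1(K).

H_1 ≅ 0.

Take the total order v_0 < v_1 < v_2 < v_3 < v_4 on the vertex set. Then K (dimension 2) consists of the simplices:

  0-simplices (5): [v_0], [v_1], [v_2], [v_3], [v_4]
  1-simplices (9): [v_0,v_1], [v_0,v_2], [v_0,v_3], [v_0,v_4], [v_1,v_2], [v_1,v_4], [v_2,v_3], [v_2,v_4], [v_3,v_4]
  2-simplices (6): [v_0,v_1,v_2], [v_0,v_1,v_4], [v_0,v_2,v_3], [v_0,v_3,v_4], [v_1,v_2,v_4], [v_2,v_3,v_4]

Hence C_0 ≅ Z^5, C_1 ≅ Z^9, C_2 ≅ Z^6.

∂_1: C_1 → C_0 sends each edge [p,q] (with p < q) to q − p.
The 5×9 boundary matrix has rank 4 and Smith normal form diag(1,1,1,1).

Boundary ∂_2: C_2 → C_1 sends each 2-simplex [p,q,r] to [q,r] − [p,r] + [p,q]. For instance
  ∂[v_2,v_3,v_4] = [v_3,v_4] − [v_2,v_4] + [v_2,v_3],
  ∂[v_0,v_3,v_4] = [v_3,v_4] − [v_0,v_4] + [v_0,v_3].
The 9×6 boundary matrix has rank 5 and Smith normal form diag(1,1,1,1,1).

Computing H_k = (kernel of ∂_k) / (image of ∂_{k+1}):

  H_1: rank ker ∂_1 − rank ∂_2 = (9 − 4) − 5 = 0, and the invariant factors of ∂_2 are all 1, so H_1 = 0.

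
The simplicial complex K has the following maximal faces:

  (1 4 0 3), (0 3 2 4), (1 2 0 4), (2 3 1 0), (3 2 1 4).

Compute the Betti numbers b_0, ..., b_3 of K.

b_0 = 1, b_1 = 0, b_2 = 0, b_3 = 1.

Fix the vertex order 0 < 1 < 2 < 3 < 4 and write every simplex with vertices in increasing order. Then dim K = 3 and the simplices of K are:

  0-simplices (5): [0], [1], [2], [3], [4]
  1-simplices (10): [0,1], [0,2], [0,3], [0,4], [1,2], [1,3], [1,4], [2,3], [2,4], [3,4]
  2-simplices (10): [0,1,2], [0,1,3], [0,1,4], [0,2,3], [0,2,4], [0,3,4], [1,2,3], [1,2,4], [1,3,4], [2,3,4]
  3-simplices (5): [0,1,2,3], [0,1,2,4], [0,1,3,4], [0,2,3,4], [1,2,3,4]

giving chain groups C_0 ≅ Z^5, C_1 ≅ Z^10, C_2 ≅ Z^10, C_3 ≅ Z^5.

The boundary map ∂_1: C_1 → C_0 sends each edge [p,q] (with p < q) to q − p. For instance
  ∂[1,4] = [4] − [1].
This gives a 5×10 integer matrix of rank 4; reducing to Smith normal form yields diagonal entries (1,1,1,1).

Boundary ∂_2: C_2 → C_1 maps a triangle to the signed sum of its edges. For instance
  ∂[0,3,4] = [3,4] − [0,4] + [0,3],
  ∂[0,1,3] = [1,3] − [0,3] + [0,1].
This gives a 10×10 integer matrix of rank 6; reducing to Smith normal form yields diagonal entries (1,1,1,1,1,1).

∂_3: C_3 → C_2 sends each 3-simplex σ to the alternating sum Σ_i (−1)^i (σ with its i-th vertex removed). For instance
  ∂[0,2,3,4] = [2,3,4] − [0,3,4] + [0,2,4] − [0,2,3],
  ∂[0,1,2,3] = [1,2,3] − [0,2,3] + [0,1,3] − [0,1,2].
The 10×5 boundary matrix has rank 4 and Smith normal form diag(1,1,1,1).

Reading off H_k = ker ∂_k / im ∂_{k+1}:

  H_0: rank C_0 − rank ∂_1 = 5 − 4 = 1, and the invariant factors of ∂_1 are all 1, so H_0 ≅ Z.
  H_1: rank ker ∂_1 − rank ∂_2 = (10 − 4) − 6 = 0, and the invariant factors of ∂_2 are all 1, so H_1 ≅ 0.
  H_2: rank ker ∂_2 − rank ∂_3 = (10 − 6) − 4 = 0, and the invariant factors of ∂_3 are all 1, so H_2 ≅ 0.
  H_3: rank ker ∂_3 − rank ∂_4 = (5 − 4) − 0 = 1, and there is no ∂_4, so H_3 ≅ Z.

(K is a triangulation of the 3-sphere S^3.)

Hence the Betti numbers are b_0 = 1, b_1 = 0, b_2 = 0, b_3 = 1.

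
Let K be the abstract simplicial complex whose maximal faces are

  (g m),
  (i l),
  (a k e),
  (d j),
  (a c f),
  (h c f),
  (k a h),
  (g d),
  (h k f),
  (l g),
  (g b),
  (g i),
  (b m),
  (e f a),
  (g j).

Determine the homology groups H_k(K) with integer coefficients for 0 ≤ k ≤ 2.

H_0 = Z^2,  H_1 = Z^4,  H_2 = 0.

Take the total order a < b < c < d < e < f < g < h < i < j < k < l < m on the vertex set. Then K (dimension 2) consists of the simplices:

  0-simplices (13): a, b, c, d, e, f, g, h, i, j, k, l, m
  1-simplices (21): ac, ae, af, ah, ak, bg, bm, cf, ch, dg, dj, ef, ek, fh, fk, gi, gj, gl, gm, hk, il
  2-simplices (6): acf, aef, aek, ahk, cfh, fhk

so the chain groups are C_0 ≅ Z^13, C_1 ≅ Z^21, C_2 ≅ Z^6.

∂_1: C_1 → C_0 sends each edge [p,q] (with p < q) to q − p.
This gives a 13×21 integer matrix of rank 11; reducing to Smith normal form yields diagonal entries (1,1,1,1,1,1,1,1,1,1,1).

∂_2: C_2 → C_1 sends each 2-simplex [p,q,r] to [q,r] − [p,r] + [p,q]. For instance
  ∂aef = ef − af + ae,
  ∂fhk = hk − fk + fh.
The 21×6 boundary matrix has rank 6 and Smith normal form diag(1,1,1,1,1,1).

Now H_k = ker ∂_k / im ∂_{k+1}, so:

  H_0: rank C_0 − rank ∂_1 = 13 − 11 = 2, and the invariant factors of ∂_1 are all 1, so H_0 ≅ Z^2.
  H_1: rank ker ∂_1 − rank ∂_2 = (21 − 11) − 6 = 4, and the invariant factors of ∂_2 are all 1, so H_1 ≅ Z^4.
  H_2: rank ker ∂_2 − rank ∂_3 = (6 − 6) − 0 = 0, and there is no ∂_3, so H_2 ≅ 0.

As a check, the Euler characteristic is 13 − 21 + 6 = -2, which agrees with 2 − 4 + 0 = -2.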